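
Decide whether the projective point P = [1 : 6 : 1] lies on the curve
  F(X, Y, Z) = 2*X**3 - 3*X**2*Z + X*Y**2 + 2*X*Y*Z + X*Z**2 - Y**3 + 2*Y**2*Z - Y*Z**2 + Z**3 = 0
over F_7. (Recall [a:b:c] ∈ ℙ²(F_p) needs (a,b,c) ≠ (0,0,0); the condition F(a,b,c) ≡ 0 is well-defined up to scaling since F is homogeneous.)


F(1,6,1) ≡ 4 (mod 7); P is NOT on the curve.

Evaluate F(1, 6, 1) term-by-term (mod 7).
  2*X**3 ↦ 2·1·1·1 = 2
  -3*X**2*Z ↦ -3·1·1·1 = -3
  X*Y**2 ↦ 1·1·36·1 = 36
  2*X*Y*Z ↦ 2·1·6·1 = 12
  X*Z**2 ↦ 1·1·1·1 = 1
  -Y**3 ↦ -1·1·216·1 = -216
  2*Y**2*Z ↦ 2·1·36·1 = 72
  -Y*Z**2 ↦ -1·1·6·1 = -6
  Z**3 ↦ 1·1·1·1 = 1
Sum: F(1, 6, 1) = (2) + (-3) + (36) + (12) + (1) + (-216) + (72) + (-6) + (1) = -101.
Reducing mod 7: -101 ≡ 4 (mod 7).
Since F(a, b, c) ≡ 4 ≠ 0 (mod 7), P does NOT lie on the curve.


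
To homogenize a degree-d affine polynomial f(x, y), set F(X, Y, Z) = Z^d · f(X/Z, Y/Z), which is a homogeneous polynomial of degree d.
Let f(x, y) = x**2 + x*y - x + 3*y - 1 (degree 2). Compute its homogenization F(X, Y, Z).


F(X, Y, Z) = X**2 + X*Y - X*Z + 3*Y*Z - Z**2

deg(f) = 2.
Substitute x = X/Z, y = Y/Z into f, then multiply by Z^2.
  monomial 1·x^2·y^0 ↦ 1·X^2·Y^0·Z^0.
  monomial 1·x^1·y^1 ↦ 1·X^1·Y^1·Z^0.
  monomial -1·x^1·y^0 ↦ -1·X^1·Y^0·Z^1.
  monomial 3·x^0·y^1 ↦ 3·X^0·Y^1·Z^1.
  monomial -1·x^0·y^0 ↦ -1·X^0·Y^0·Z^2.
Collecting: F(X, Y, Z) = X**2 + X*Y - X*Z + 3*Y*Z - Z**2.


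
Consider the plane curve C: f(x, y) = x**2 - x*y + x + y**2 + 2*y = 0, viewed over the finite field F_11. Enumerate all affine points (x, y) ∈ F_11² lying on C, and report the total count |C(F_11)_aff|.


Affine F_11-points: {(0, 0), (0, 9), (1, 4), (1, 6), (2, 4), (2, 7), (4, 6), (4, 7), (8, 8), (8, 9), (10, 0), (10, 8)}; count = 12.

For each of the 121 pairs (x, y) ∈ F_11², evaluate f(x, y) mod 11. Record the zeros.
  x = 0: [0↦0, 1↦3, 2↦8, 3↦4, 4↦2, 5↦2, 6↦4, 7↦8, 8↦3, 9↦0, 10↦10]  zeros at y ∈ {0, 9}
  x = 1: [0↦2, 1↦4, 2↦8, 3↦3, 4↦0, 5↦10, 6↦0, 7↦3, 8↦8, 9↦4, 10↦2]  zeros at y ∈ {4, 6}
  x = 2: [0↦6, 1↦7, 2↦10, 3↦4, 4↦0, 5↦9, 6↦9, 7↦0, 8↦4, 9↦10, 10↦7]  zeros at y ∈ {4, 7}
  x = 3: [0↦1, 1↦1, 2↦3, 3↦7, 4↦2, 5↦10, 6↦9, 7↦10, 8↦2, 9↦7, 10↦3]  zeros at y ∈ ∅
  x = 4: [0↦9, 1↦8, 2↦9, 3↦1, 4↦6, 5↦2, 6↦0, 7↦0, 8↦2, 9↦6, 10↦1]  zeros at y ∈ {6, 7}
  x = 5: [0↦8, 1↦6, 2↦6, 3↦8, 4↦1, 5↦7, 6↦4, 7↦3, 8↦4, 9↦7, 10↦1]  zeros at y ∈ ∅
  x = 6: [0↦9, 1↦6, 2↦5, 3↦6, 4↦9, 5↦3, 6↦10, 7↦8, 8↦8, 9↦10, 10↦3]  zeros at y ∈ ∅
  x = 7: [0↦1, 1↦8, 2↦6, 3↦6, 4↦8, 5↦1, 6↦7, 7↦4, 8↦3, 9↦4, 10↦7]  zeros at y ∈ ∅
  x = 8: [0↦6, 1↦1, 2↦9, 3↦8, 4↦9, 5↦1, 6↦6, 7↦2, 8↦0, 9↦0, 10↦2]  zeros at y ∈ {8, 9}
  x = 9: [0↦2, 1↦7, 2↦3, 3↦1, 4↦1, 5↦3, 6↦7, 7↦2, 8↦10, 9↦9, 10↦10]  zeros at y ∈ ∅
  x = 10: [0↦0, 1↦4, 2↦10, 3↦7, 4↦6, 5↦7, 6↦10, 7↦4, 8↦0, 9↦9, 10↦9]  zeros at y ∈ {0, 8}
Collecting zeros: affine points = {(0, 0), (0, 9), (1, 4), (1, 6), (2, 4), (2, 7), (4, 6), (4, 7), (8, 8), (8, 9), (10, 0), (10, 8)}.
Total count |C(F_11)_aff| = 12.


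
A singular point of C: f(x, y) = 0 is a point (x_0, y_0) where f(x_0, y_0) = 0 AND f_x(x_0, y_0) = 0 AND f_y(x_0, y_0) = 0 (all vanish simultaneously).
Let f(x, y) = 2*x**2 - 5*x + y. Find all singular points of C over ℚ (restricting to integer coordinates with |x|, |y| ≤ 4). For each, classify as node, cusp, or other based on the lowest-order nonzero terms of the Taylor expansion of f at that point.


No singular points in the scanned grid; C is smooth there.

Compute partial derivatives:
  f_x = 4*x - 5.
  f_y = 1.
f_y = 1 is a nonzero constant, so f_y never vanishes: no point (x, y) can satisfy f = f_x = f_y = 0. In particular no (x, y) ∈ {−4, ..., 4}² is singular; the curve is smooth.


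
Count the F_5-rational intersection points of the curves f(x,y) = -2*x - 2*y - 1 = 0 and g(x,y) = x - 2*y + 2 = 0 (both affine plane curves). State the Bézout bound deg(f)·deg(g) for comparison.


Common zeros: {(4, 3)}; count = 1; Bézout bound = 1.

deg(f) = 1, deg(g) = 1, so Bézout bound = 1.
Scan x ∈ F_5. For each x, list the y ∈ F_5 with f(x, y) ≡ 0 and those with g(x, y) ≡ 0 (mod 5); the common zeros in that column are the intersection.
  x = 0: f ≡ 0 at y ∈ {2}; g ≡ 0 at y ∈ {1}; common: ∅.
  x = 1: f ≡ 0 at y ∈ {1}; g ≡ 0 at y ∈ {4}; common: ∅.
  x = 2: f ≡ 0 at y ∈ {0}; g ≡ 0 at y ∈ {2}; common: ∅.
  x = 3: f ≡ 0 at y ∈ {4}; g ≡ 0 at y ∈ {0}; common: ∅.
  x = 4: f ≡ 0 at y ∈ {3}; g ≡ 0 at y ∈ {3}; common: {3}.
Collecting: common zeros = {(4, 3)}, so the count is 1.
Comparison with the Bézout bound: 1 ≤ 1 = deg(f)·deg(g), as expected for curves with no common component (the bound is attained).


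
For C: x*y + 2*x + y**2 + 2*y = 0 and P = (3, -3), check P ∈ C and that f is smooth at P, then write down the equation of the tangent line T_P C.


Tangent line at P: -x - y = 0.

Step 1: f(3, -3) = 0, so P lies on C.
Step 2: partial derivatives
  f_x(x, y) = y + 2, f_y(x, y) = x + 2*y + 2.
  f_x(P) = -1, f_y(P) = -1 (gradient nonzero, so P is smooth).
Step 3: tangent line at P: -1·(x − 3) + -1·(y − -3) = 0.
Expanding: -x - y = 0.


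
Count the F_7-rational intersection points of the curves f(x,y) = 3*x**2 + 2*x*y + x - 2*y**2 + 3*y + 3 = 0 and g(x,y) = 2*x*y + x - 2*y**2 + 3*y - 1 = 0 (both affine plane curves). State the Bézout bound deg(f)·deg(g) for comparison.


Common zeros: {(1, 0), (1, 6)}; count = 2; Bézout bound = 4.

deg(f) = 2, deg(g) = 2, so Bézout bound = 4.
Scan x ∈ F_7. For each x, list the y ∈ F_7 with f(x, y) ≡ 0 and those with g(x, y) ≡ 0 (mod 7); the common zeros in that column are the intersection.
  x = 0: f ≡ 0 at y ∈ ∅; g ≡ 0 at y ∈ {1, 4}; common: ∅.
  x = 1: f ≡ 0 at y ∈ {0, 6}; g ≡ 0 at y ∈ {0, 6}; common: {0, 6}.
  x = 2: f ≡ 0 at y ∈ ∅; g ≡ 0 at y ∈ {2, 5}; common: ∅.
  x = 3: f ≡ 0 at y ∈ {3, 5}; g ≡ 0 at y ∈ ∅; common: ∅.
  x = 4: f ≡ 0 at y ∈ {3, 6}; g ≡ 0 at y ∈ ∅; common: ∅.
  x = 5: f ≡ 0 at y ∈ {5}; g ≡ 0 at y ∈ ∅; common: ∅.
  x = 6: f ≡ 0 at y ∈ ∅; g ≡ 0 at y ∈ ∅; common: ∅.
Collecting: common zeros = {(1, 0), (1, 6)}, so the count is 2.
Comparison with the Bézout bound: 2 ≤ 4 = deg(f)·deg(g), as expected for curves with no common component (the affine F_7-count falls short of the bound because intersections may lie at infinity, over extension fields, or carry multiplicity).


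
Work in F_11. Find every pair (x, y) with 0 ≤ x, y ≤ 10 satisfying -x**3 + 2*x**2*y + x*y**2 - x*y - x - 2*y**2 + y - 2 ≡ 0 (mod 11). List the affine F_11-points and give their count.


Affine F_11-points: {(2, 8), (4, 6), (4, 7), (5, 0), (5, 3), (7, 0), (7, 8), (10, 0), (10, 5)}; count = 9.

For each of the 121 pairs (x, y) ∈ F_11², evaluate f(x, y) mod 11. Record the zeros.
  x = 0: [0↦9, 1↦8, 2↦3, 3↦5, 4↦3, 5↦8, 6↦9, 7↦6, 8↦10, 9↦10, 10↦6]  zeros at y ∈ ∅
  x = 1: [0↦7, 1↦8, 2↦7, 3↦4, 4↦10, 5↦3, 6↦5, 7↦5, 8↦3, 9↦10, 10↦4]  zeros at y ∈ ∅
  x = 2: [0↦10, 1↦6, 2↦2, 3↦9, 4↦5, 5↦1, 6↦8, 7↦4, 8↦0, 9↦7, 10↦3]  zeros at y ∈ {8}
  x = 3: [0↦1, 1↦7, 2↦4, 3↦3, 4↦4, 5↦7, 6↦1, 7↦8, 8↦6, 9↦6, 10↦8]  zeros at y ∈ ∅
  x = 4: [0↦7, 1↦5, 2↦7, 3↦2, 4↦1, 5↦4, 6↦0, 7↦0, 8↦4, 9↦1, 10↦2]  zeros at y ∈ {6, 7}
  x = 5: [0↦0, 1↦5, 2↦5, 3↦0, 4↦1, 5↦8, 6↦10, 7↦7, 8↦10, 9↦8, 10↦1]  zeros at y ∈ {0, 3}
  x = 6: [0↦7, 1↦1, 2↦3, 3↦2, 4↦9, 5↦2, 6↦3, 7↦1, 8↦7, 9↦10, 10↦10]  zeros at y ∈ ∅
  x = 7: [0↦0, 1↦9, 2↦6, 3↦2, 4↦8, 5↦2, 6↦6, 7↦9, 8↦0, 9↦1, 10↦1]  zeros at y ∈ {0, 8}
  x = 8: [0↦6, 1↦1, 2↦8, 3↦5, 4↦3, 5↦2, 6↦2, 7↦3, 8↦5, 9↦8, 10↦1]  zeros at y ∈ ∅
  x = 9: [0↦8, 1↦4, 2↦3, 3↦5, 4↦10, 5↦7, 6↦7, 7↦10, 8↦5, 9↦3, 10↦4]  zeros at y ∈ ∅
  x = 10: [0↦0, 1↦1, 2↦7, 3↦7, 4↦1, 5↦0, 6↦4, 7↦2, 8↦5, 9↦2, 10↦4]  zeros at y ∈ {0, 5}
Collecting zeros: affine points = {(2, 8), (4, 6), (4, 7), (5, 0), (5, 3), (7, 0), (7, 8), (10, 0), (10, 5)}.
Total count |C(F_11)_aff| = 9.


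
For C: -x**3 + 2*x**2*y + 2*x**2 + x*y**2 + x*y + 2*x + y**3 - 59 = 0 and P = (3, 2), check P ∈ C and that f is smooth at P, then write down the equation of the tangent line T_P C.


Tangent line at P: 17*x + 45*y - 141 = 0.

Step 1: f(3, 2) = 0, so P lies on C.
Step 2: partial derivatives
  f_x(x, y) = -3*x**2 + 4*x*y + 4*x + y**2 + y + 2, f_y(x, y) = 2*x**2 + 2*x*y + x + 3*y**2.
  f_x(P) = 17, f_y(P) = 45 (gradient nonzero, so P is smooth).
Step 3: tangent line at P: 17·(x − 3) + 45·(y − 2) = 0.
Expanding: 17*x + 45*y - 141 = 0.


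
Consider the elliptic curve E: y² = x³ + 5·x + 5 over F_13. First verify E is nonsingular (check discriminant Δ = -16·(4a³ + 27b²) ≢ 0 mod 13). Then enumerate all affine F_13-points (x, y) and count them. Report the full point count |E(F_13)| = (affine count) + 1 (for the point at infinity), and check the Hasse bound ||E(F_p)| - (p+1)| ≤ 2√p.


Affine points = {(2, 6), (2, 7), (5, 5), (5, 8), (6, 2), (6, 11), (9, 5), (9, 8), (11, 0), (12, 5), (12, 8)}; affine count = 11; |E(F_13)| = 12.

Discriminant check: Δ ∝ 4a³ + 27b² = 4·5³ + 27·5² = 4·125 + 27·25 ≡ 5 (mod 13). Nonzero ⇒ E is nonsingular.
For each x ∈ F_13, compute rhs = x³ + 5·x + 5 mod 13, then count y ∈ F_13 with y² ≡ rhs.
  x = 0: rhs = 5, matching y values: none (0 points).
  x = 1: rhs = 11, matching y values: none (0 points).
  x = 2: rhs = 10, matching y values: 6, 7 (2 points).
  x = 3: rhs = 8, matching y values: none (0 points).
  x = 4: rhs = 11, matching y values: none (0 points).
  x = 5: rhs = 12, matching y values: 5, 8 (2 points).
  x = 6: rhs = 4, matching y values: 2, 11 (2 points).
  x = 7: rhs = 6, matching y values: none (0 points).
  x = 8: rhs = 11, matching y values: none (0 points).
  x = 9: rhs = 12, matching y values: 5, 8 (2 points).
  x = 10: rhs = 2, matching y values: none (0 points).
  x = 11: rhs = 0, matching y values: 0 (1 points).
  x = 12: rhs = 12, matching y values: 5, 8 (2 points).
Total affine count: 11.
Full point count |E(F_13)| = 11 + 1 = 12.
Hasse bound: |12 − (13+1)| = |-2| = 2 ≤ 2√13 ≈ 7.2111 ✓.


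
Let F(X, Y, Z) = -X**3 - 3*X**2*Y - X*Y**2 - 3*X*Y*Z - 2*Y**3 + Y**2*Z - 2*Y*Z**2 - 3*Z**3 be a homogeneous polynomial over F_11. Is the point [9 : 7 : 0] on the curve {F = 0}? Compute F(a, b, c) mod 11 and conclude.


F(9,7,0) ≡ 7 (mod 11); P is NOT on the curve.

Evaluate F(9, 7, 0) term-by-term (mod 11).
  -X**3 ↦ -1·729·1·1 = -729
  -3*X**2*Y ↦ -3·81·7·1 = -1701
  -X*Y**2 ↦ -1·9·49·1 = -441
  -3*X*Y*Z ↦ -3·9·7·0 = 0
  -2*Y**3 ↦ -2·1·343·1 = -686
  Y**2*Z ↦ 1·1·49·0 = 0
  -2*Y*Z**2 ↦ -2·1·7·0 = 0
  -3*Z**3 ↦ -3·1·1·0 = 0
Sum: F(9, 7, 0) = (-729) + (-1701) + (-441) + (0) + (-686) + (0) + (0) + (0) = -3557.
Reducing mod 11: -3557 ≡ 7 (mod 11).
Since F(a, b, c) ≡ 7 ≠ 0 (mod 11), P does NOT lie on the curve.


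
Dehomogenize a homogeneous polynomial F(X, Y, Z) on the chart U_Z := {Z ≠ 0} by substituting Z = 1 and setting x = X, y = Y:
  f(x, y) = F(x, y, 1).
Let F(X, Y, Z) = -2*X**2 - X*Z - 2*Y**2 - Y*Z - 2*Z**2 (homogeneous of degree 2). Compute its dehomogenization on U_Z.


f(x, y) = -2*x**2 - x - 2*y**2 - y - 2

On U_Z we set Z = 1. Each monomial c·X^i·Y^j·Z^k in F becomes c·x^i·y^j·1^k = c·x^i·y^j.
Substituting Z = 1: F(X, Y, 1) = -2*x**2 - x - 2*y**2 - y - 2.
Note: deg(f) ≤ deg(F) = 2; strict inequality happens when F is divisible by Z (lost terms).


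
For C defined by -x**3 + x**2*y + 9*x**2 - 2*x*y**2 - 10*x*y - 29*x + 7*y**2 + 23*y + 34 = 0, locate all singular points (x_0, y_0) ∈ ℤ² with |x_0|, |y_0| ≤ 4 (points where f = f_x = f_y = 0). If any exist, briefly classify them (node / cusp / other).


Singular points: {(3, -1)}; classification: node.

Compute partial derivatives:
  f_x = -3*x**2 + 2*x*y + 18*x - 2*y**2 - 10*y - 29.
  f_y = x**2 - 4*x*y - 10*x + 14*y + 23.
Scan x_0 ∈ {−4, ..., 4}. For each x_0, f_y(x_0, y) is a polynomial in y; find its integer roots y ∈ {−4, ..., 4}, then test f_x and f at those candidates.
  x = -4: f_y(-4, y) = 30*y + 79; no integer root y with |y| ≤ 4.
  x = -3: f_y(-3, y) = 26*y + 62; no integer root y with |y| ≤ 4.
  x = -2: f_y(-2, y) = 22*y + 47; no integer root y with |y| ≤ 4.
  x = -1: f_y(-1, y) = 18*y + 34; no integer root y with |y| ≤ 4.
  x = 0: f_y(0, y) = 14*y + 23; no integer root y with |y| ≤ 4.
  x = 1: f_y(1, y) = 10*y + 14; no integer root y with |y| ≤ 4.
  x = 2: f_y(2, y) = 6*y + 7; no integer root y with |y| ≤ 4.
  x = 3: f_y(3, y) = 2*y + 2; vanishes at y ∈ {-1}. (3, -1): f_x = 0, f = 0 — SINGULAR.
  x = 4: f_y(4, y) = -2*y - 1; no integer root y with |y| ≤ 4.
Only singular point on the grid: (3, -1).
Classify: substitute x = 3 + u, y = -1 + v and expand: f = -u**3 + u**2*v - u**2 - 2*u*v**2 + v**2.
No constant or linear terms (consistent with a singular point). Quadratic part: -u**2 + v**2. Cubic part: -u**3 + u**2*v - 2*u*v**2.
The quadratic part v**2 - u**2 = (v − u)(v + u) splits into two distinct linear factors, so there are two distinct tangent lines y − -1 = ±(x − 3) — this is a node (ordinary double point).
Classification: node.


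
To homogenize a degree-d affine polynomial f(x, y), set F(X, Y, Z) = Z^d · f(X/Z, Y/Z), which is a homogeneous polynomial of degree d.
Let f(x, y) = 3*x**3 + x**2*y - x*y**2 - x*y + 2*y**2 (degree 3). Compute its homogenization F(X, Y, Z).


F(X, Y, Z) = 3*X**3 + X**2*Y - X*Y**2 - X*Y*Z + 2*Y**2*Z

deg(f) = 3.
Substitute x = X/Z, y = Y/Z into f, then multiply by Z^3.
  monomial 3·x^3·y^0 ↦ 3·X^3·Y^0·Z^0.
  monomial 1·x^2·y^1 ↦ 1·X^2·Y^1·Z^0.
  monomial -1·x^1·y^2 ↦ -1·X^1·Y^2·Z^0.
  monomial -1·x^1·y^1 ↦ -1·X^1·Y^1·Z^1.
  monomial 2·x^0·y^2 ↦ 2·X^0·Y^2·Z^1.
Collecting: F(X, Y, Z) = 3*X**3 + X**2*Y - X*Y**2 - X*Y*Z + 2*Y**2*Z.


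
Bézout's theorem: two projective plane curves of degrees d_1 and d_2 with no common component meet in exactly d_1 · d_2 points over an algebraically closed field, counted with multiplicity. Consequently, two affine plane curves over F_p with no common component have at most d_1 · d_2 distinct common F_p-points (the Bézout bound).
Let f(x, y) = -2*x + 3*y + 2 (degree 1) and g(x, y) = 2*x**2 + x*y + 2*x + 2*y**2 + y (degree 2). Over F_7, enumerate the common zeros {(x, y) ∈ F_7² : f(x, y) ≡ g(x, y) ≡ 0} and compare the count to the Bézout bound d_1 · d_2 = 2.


Common zeros: {(5, 5)}; count = 1; Bézout bound = 2.

deg(f) = 1, deg(g) = 2, so Bézout bound = 2.
Scan x ∈ F_7. For each x, list the y ∈ F_7 with f(x, y) ≡ 0 and those with g(x, y) ≡ 0 (mod 7); the common zeros in that column are the intersection.
  x = 0: f ≡ 0 at y ∈ {4}; g ≡ 0 at y ∈ {0, 3}; common: ∅.
  x = 1: f ≡ 0 at y ∈ {0}; g ≡ 0 at y ∈ {3}; common: ∅.
  x = 2: f ≡ 0 at y ∈ {3}; g ≡ 0 at y ∈ {4, 5}; common: ∅.
  x = 3: f ≡ 0 at y ∈ {6}; g ≡ 0 at y ∈ ∅; common: ∅.
  x = 4: f ≡ 0 at y ∈ {2}; g ≡ 0 at y ∈ ∅; common: ∅.
  x = 5: f ≡ 0 at y ∈ {5}; g ≡ 0 at y ∈ {5, 6}; common: {5}.
  x = 6: f ≡ 0 at y ∈ {1}; g ≡ 0 at y ∈ {0}; common: ∅.
Collecting: common zeros = {(5, 5)}, so the count is 1.
Comparison with the Bézout bound: 1 ≤ 2 = deg(f)·deg(g), as expected for curves with no common component (the affine F_7-count falls short of the bound because intersections may lie at infinity, over extension fields, or carry multiplicity).


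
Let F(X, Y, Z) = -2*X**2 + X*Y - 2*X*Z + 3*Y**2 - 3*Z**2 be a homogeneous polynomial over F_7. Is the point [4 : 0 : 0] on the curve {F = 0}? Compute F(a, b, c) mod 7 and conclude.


F(4,0,0) ≡ 3 (mod 7); P is NOT on the curve.

Evaluate F(4, 0, 0) term-by-term (mod 7).
  -2*X**2 ↦ -2·16·1·1 = -32
  X*Y ↦ 1·4·0·1 = 0
  -2*X*Z ↦ -2·4·1·0 = 0
  3*Y**2 ↦ 3·1·0·1 = 0
  -3*Z**2 ↦ -3·1·1·0 = 0
Sum: F(4, 0, 0) = (-32) + (0) + (0) + (0) + (0) = -32.
Reducing mod 7: -32 ≡ 3 (mod 7).
Since F(a, b, c) ≡ 3 ≠ 0 (mod 7), P does NOT lie on the curve.


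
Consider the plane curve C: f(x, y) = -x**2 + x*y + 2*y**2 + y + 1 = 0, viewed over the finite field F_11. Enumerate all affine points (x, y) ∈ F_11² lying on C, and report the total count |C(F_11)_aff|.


Affine F_11-points: {(0, 2), (0, 3), (1, 0), (1, 10), (2, 2), (3, 3), (3, 6), (9, 7), (9, 10), (10, 0)}; count = 10.

For each of the 121 pairs (x, y) ∈ F_11², evaluate f(x, y) mod 11. Record the zeros.
  x = 0: [0↦1, 1↦4, 2↦0, 3↦0, 4↦4, 5↦1, 6↦2, 7↦7, 8↦5, 9↦7, 10↦2]  zeros at y ∈ {2, 3}
  x = 1: [0↦0, 1↦4, 2↦1, 3↦2, 4↦7, 5↦5, 6↦7, 7↦2, 8↦1, 9↦4, 10↦0]  zeros at y ∈ {0, 10}
  x = 2: [0↦8, 1↦2, 2↦0, 3↦2, 4↦8, 5↦7, 6↦10, 7↦6, 8↦6, 9↦10, 10↦7]  zeros at y ∈ {2}
  x = 3: [0↦3, 1↦9, 2↦8, 3↦0, 4↦7, 5↦7, 6↦0, 7↦8, 8↦9, 9↦3, 10↦1]  zeros at y ∈ {3, 6}
  x = 4: [0↦7, 1↦3, 2↦3, 3↦7, 4↦4, 5↦5, 6↦10, 7↦8, 8↦10, 9↦5, 10↦4]  zeros at y ∈ ∅
  x = 5: [0↦9, 1↦6, 2↦7, 3↦1, 4↦10, 5↦1, 6↦7, 7↦6, 8↦9, 9↦5, 10↦5]  zeros at y ∈ ∅
  x = 6: [0↦9, 1↦7, 2↦9, 3↦4, 4↦3, 5↦6, 6↦2, 7↦2, 8↦6, 9↦3, 10↦4]  zeros at y ∈ ∅
  x = 7: [0↦7, 1↦6, 2↦9, 3↦5, 4↦5, 5↦9, 6↦6, 7↦7, 8↦1, 9↦10, 10↦1]  zeros at y ∈ ∅
  x = 8: [0↦3, 1↦3, 2↦7, 3↦4, 4↦5, 5↦10, 6↦8, 7↦10, 8↦5, 9↦4, 10↦7]  zeros at y ∈ ∅
  x = 9: [0↦8, 1↦9, 2↦3, 3↦1, 4↦3, 5↦9, 6↦8, 7↦0, 8↦7, 9↦7, 10↦0]  zeros at y ∈ {7, 10}
  x = 10: [0↦0, 1↦2, 2↦8, 3↦7, 4↦10, 5↦6, 6↦6, 7↦10, 8↦7, 9↦8, 10↦2]  zeros at y ∈ {0}
Collecting zeros: affine points = {(0, 2), (0, 3), (1, 0), (1, 10), (2, 2), (3, 3), (3, 6), (9, 7), (9, 10), (10, 0)}.
Total count |C(F_11)_aff| = 10.


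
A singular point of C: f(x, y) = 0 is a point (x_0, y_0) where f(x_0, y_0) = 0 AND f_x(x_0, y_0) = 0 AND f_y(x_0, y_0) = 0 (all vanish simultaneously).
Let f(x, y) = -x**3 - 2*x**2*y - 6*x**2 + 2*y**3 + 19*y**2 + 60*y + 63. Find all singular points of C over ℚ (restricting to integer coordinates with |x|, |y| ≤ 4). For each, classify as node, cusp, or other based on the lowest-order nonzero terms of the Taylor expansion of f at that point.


Singular points: {(0, -3)}; classification: cusp.

Compute partial derivatives:
  f_x = -3*x**2 - 4*x*y - 12*x.
  f_y = -2*x**2 + 6*y**2 + 38*y + 60.
Scan x_0 ∈ {−4, ..., 4}. For each x_0, f_y(x_0, y) is a polynomial in y; find its integer roots y ∈ {−4, ..., 4}, then test f_x and f at those candidates.
  x = -4: f_y(-4, y) = 6*y**2 + 38*y + 28; no integer root y with |y| ≤ 4.
  x = -3: f_y(-3, y) = 6*y**2 + 38*y + 42; no integer root y with |y| ≤ 4.
  x = -2: f_y(-2, y) = 6*y**2 + 38*y + 52; vanishes at y ∈ {-2}. (-2, -2): f_x = -4 ≠ 0.
  x = -1: f_y(-1, y) = 6*y**2 + 38*y + 58; no integer root y with |y| ≤ 4.
  x = 0: f_y(0, y) = 6*y**2 + 38*y + 60; vanishes at y ∈ {-3}. (0, -3): f_x = 0, f = 0 — SINGULAR.
  x = 1: f_y(1, y) = 6*y**2 + 38*y + 58; no integer root y with |y| ≤ 4.
  x = 2: f_y(2, y) = 6*y**2 + 38*y + 52; vanishes at y ∈ {-2}. (2, -2): f_x = -20 ≠ 0.
  x = 3: f_y(3, y) = 6*y**2 + 38*y + 42; no integer root y with |y| ≤ 4.
  x = 4: f_y(4, y) = 6*y**2 + 38*y + 28; no integer root y with |y| ≤ 4.
Only singular point on the grid: (0, -3).
Classify: substitute x = 0 + u, y = -3 + v and expand: f = -u**3 - 2*u**2*v + 2*v**3 + v**2.
No constant or linear terms (consistent with a singular point). Quadratic part: v**2. Cubic part: -u**3 - 2*u**2*v + 2*v**3.
The quadratic part v**2 is a perfect square, so there is a single (double) tangent line v = 0, i.e. y = -3. Restricting the cubic part to that line (v = 0) leaves -u**3 ≠ 0, so f is not divisible by v and the branch is v² ≈ u**3 to lowest order — this is a cusp.
Classification: cusp.


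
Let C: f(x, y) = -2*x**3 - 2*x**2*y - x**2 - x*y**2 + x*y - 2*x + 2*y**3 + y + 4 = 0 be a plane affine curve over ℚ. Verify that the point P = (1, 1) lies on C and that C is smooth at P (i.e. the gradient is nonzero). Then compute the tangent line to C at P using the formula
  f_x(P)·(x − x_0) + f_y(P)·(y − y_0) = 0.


Tangent line at P: -14*x + 4*y + 10 = 0.

Step 1: f(1, 1) = 0, so P lies on C.
Step 2: partial derivatives
  f_x(x, y) = -6*x**2 - 4*x*y - 2*x - y**2 + y - 2, f_y(x, y) = -2*x**2 - 2*x*y + x + 6*y**2 + 1.
  f_x(P) = -14, f_y(P) = 4 (gradient nonzero, so P is smooth).
Step 3: tangent line at P: -14·(x − 1) + 4·(y − 1) = 0.
Expanding: -14*x + 4*y + 10 = 0.


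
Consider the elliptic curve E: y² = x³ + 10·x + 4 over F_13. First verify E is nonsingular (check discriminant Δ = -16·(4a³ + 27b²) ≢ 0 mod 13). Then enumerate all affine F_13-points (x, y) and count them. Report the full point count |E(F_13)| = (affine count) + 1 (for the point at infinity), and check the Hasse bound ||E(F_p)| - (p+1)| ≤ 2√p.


Affine points = {(0, 2), (0, 11), (3, 3), (3, 10), (4, 2), (4, 11), (5, 6), (5, 7), (7, 1), (7, 12), (9, 2), (9, 11), (10, 5), (10, 8)}; affine count = 14; |E(F_13)| = 15.

Discriminant check: Δ ∝ 4a³ + 27b² = 4·10³ + 27·4² = 4·1000 + 27·16 ≡ 12 (mod 13). Nonzero ⇒ E is nonsingular.
For each x ∈ F_13, compute rhs = x³ + 10·x + 4 mod 13, then count y ∈ F_13 with y² ≡ rhs.
  x = 0: rhs = 4, matching y values: 2, 11 (2 points).
  x = 1: rhs = 2, matching y values: none (0 points).
  x = 2: rhs = 6, matching y values: none (0 points).
  x = 3: rhs = 9, matching y values: 3, 10 (2 points).
  x = 4: rhs = 4, matching y values: 2, 11 (2 points).
  x = 5: rhs = 10, matching y values: 6, 7 (2 points).
  x = 6: rhs = 7, matching y values: none (0 points).
  x = 7: rhs = 1, matching y values: 1, 12 (2 points).
  x = 8: rhs = 11, matching y values: none (0 points).
  x = 9: rhs = 4, matching y values: 2, 11 (2 points).
  x = 10: rhs = 12, matching y values: 5, 8 (2 points).
  x = 11: rhs = 2, matching y values: none (0 points).
  x = 12: rhs = 6, matching y values: none (0 points).
Total affine count: 14.
Full point count |E(F_13)| = 14 + 1 = 15.
Hasse bound: |15 − (13+1)| = |1| = 1 ≤ 2√13 ≈ 7.2111 ✓.


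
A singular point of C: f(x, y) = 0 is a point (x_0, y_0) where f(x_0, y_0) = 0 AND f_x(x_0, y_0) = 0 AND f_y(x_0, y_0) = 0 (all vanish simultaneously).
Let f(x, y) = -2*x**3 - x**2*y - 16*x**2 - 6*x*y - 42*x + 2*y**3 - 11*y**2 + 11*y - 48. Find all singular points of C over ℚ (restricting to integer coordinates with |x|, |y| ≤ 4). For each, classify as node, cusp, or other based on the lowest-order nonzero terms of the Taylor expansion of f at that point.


Singular points: {(-3, 2)}; classification: cusp.

Compute partial derivatives:
  f_x = -6*x**2 - 2*x*y - 32*x - 6*y - 42.
  f_y = -x**2 - 6*x + 6*y**2 - 22*y + 11.
Scan x_0 ∈ {−4, ..., 4}. For each x_0, f_y(x_0, y) is a polynomial in y; find its integer roots y ∈ {−4, ..., 4}, then test f_x and f at those candidates.
  x = -4: f_y(-4, y) = 6*y**2 - 22*y + 19; no integer root y with |y| ≤ 4.
  x = -3: f_y(-3, y) = 6*y**2 - 22*y + 20; vanishes at y ∈ {2}. (-3, 2): f_x = 0, f = 0 — SINGULAR.
  x = -2: f_y(-2, y) = 6*y**2 - 22*y + 19; no integer root y with |y| ≤ 4.
  x = -1: f_y(-1, y) = 6*y**2 - 22*y + 16; vanishes at y ∈ {1}. (-1, 1): f_x = -20 ≠ 0.
  x = 0: f_y(0, y) = 6*y**2 - 22*y + 11; no integer root y with |y| ≤ 4.
  x = 1: f_y(1, y) = 6*y**2 - 22*y + 4; no integer root y with |y| ≤ 4.
  x = 2: f_y(2, y) = 6*y**2 - 22*y - 5; no integer root y with |y| ≤ 4.
  x = 3: f_y(3, y) = 6*y**2 - 22*y - 16; no integer root y with |y| ≤ 4.
  x = 4: f_y(4, y) = 6*y**2 - 22*y - 29; no integer root y with |y| ≤ 4.
Only singular point on the grid: (-3, 2).
Classify: substitute x = -3 + u, y = 2 + v and expand: f = -2*u**3 - u**2*v + 2*v**3 + v**2.
No constant or linear terms (consistent with a singular point). Quadratic part: v**2. Cubic part: -2*u**3 - u**2*v + 2*v**3.
The quadratic part v**2 is a perfect square, so there is a single (double) tangent line v = 0, i.e. y = 2. Restricting the cubic part to that line (v = 0) leaves -2*u**3 ≠ 0, so f is not divisible by v and the branch is v² ≈ 2*u**3 to lowest order — this is a cusp.
Classification: cusp.


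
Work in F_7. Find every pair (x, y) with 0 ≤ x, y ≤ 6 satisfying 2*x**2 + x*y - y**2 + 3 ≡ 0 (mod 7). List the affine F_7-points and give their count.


Affine F_7-points: {(1, 4), (3, 0), (3, 3), (4, 0), (4, 4), (6, 3)}; count = 6.

For each of the 49 pairs (x, y) ∈ F_7², evaluate f(x, y) mod 7. Record the zeros.
  x = 0: [0↦3, 1↦2, 2↦6, 3↦1, 4↦1, 5↦6, 6↦2]  zeros at y ∈ ∅
  x = 1: [0↦5, 1↦5, 2↦3, 3↦6, 4↦0, 5↦6, 6↦3]  zeros at y ∈ {4}
  x = 2: [0↦4, 1↦5, 2↦4, 3↦1, 4↦3, 5↦3, 6↦1]  zeros at y ∈ ∅
  x = 3: [0↦0, 1↦2, 2↦2, 3↦0, 4↦3, 5↦4, 6↦3]  zeros at y ∈ {0, 3}
  x = 4: [0↦0, 1↦3, 2↦4, 3↦3, 4↦0, 5↦2, 6↦2]  zeros at y ∈ {0, 4}
  x = 5: [0↦4, 1↦1, 2↦3, 3↦3, 4↦1, 5↦4, 6↦5]  zeros at y ∈ ∅
  x = 6: [0↦5, 1↦3, 2↦6, 3↦0, 4↦6, 5↦3, 6↦5]  zeros at y ∈ {3}
Collecting zeros: affine points = {(1, 4), (3, 0), (3, 3), (4, 0), (4, 4), (6, 3)}.
Total count |C(F_7)_aff| = 6.


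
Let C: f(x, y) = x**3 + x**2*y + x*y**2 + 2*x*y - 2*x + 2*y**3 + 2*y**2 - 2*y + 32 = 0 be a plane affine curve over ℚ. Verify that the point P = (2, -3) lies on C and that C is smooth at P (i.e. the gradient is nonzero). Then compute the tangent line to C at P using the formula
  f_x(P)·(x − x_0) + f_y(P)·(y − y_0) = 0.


Tangent line at P: x + 36*y + 106 = 0.

Step 1: f(2, -3) = 0, so P lies on C.
Step 2: partial derivatives
  f_x(x, y) = 3*x**2 + 2*x*y + y**2 + 2*y - 2, f_y(x, y) = x**2 + 2*x*y + 2*x + 6*y**2 + 4*y - 2.
  f_x(P) = 1, f_y(P) = 36 (gradient nonzero, so P is smooth).
Step 3: tangent line at P: 1·(x − 2) + 36·(y − -3) = 0.
Expanding: x + 36*y + 106 = 0.


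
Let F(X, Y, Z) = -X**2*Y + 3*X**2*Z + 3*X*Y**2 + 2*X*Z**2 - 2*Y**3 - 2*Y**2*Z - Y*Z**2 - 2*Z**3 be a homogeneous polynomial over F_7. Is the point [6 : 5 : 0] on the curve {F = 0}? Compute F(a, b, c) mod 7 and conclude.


F(6,5,0) ≡ 6 (mod 7); P is NOT on the curve.

Evaluate F(6, 5, 0) term-by-term (mod 7).
  -X**2*Y ↦ -1·36·5·1 = -180
  3*X**2*Z ↦ 3·36·1·0 = 0
  3*X*Y**2 ↦ 3·6·25·1 = 450
  2*X*Z**2 ↦ 2·6·1·0 = 0
  -2*Y**3 ↦ -2·1·125·1 = -250
  -2*Y**2*Z ↦ -2·1·25·0 = 0
  -Y*Z**2 ↦ -1·1·5·0 = 0
  -2*Z**3 ↦ -2·1·1·0 = 0
Sum: F(6, 5, 0) = (-180) + (0) + (450) + (0) + (-250) + (0) + (0) + (0) = 20.
Reducing mod 7: 20 ≡ 6 (mod 7).
Since F(a, b, c) ≡ 6 ≠ 0 (mod 7), P does NOT lie on the curve.


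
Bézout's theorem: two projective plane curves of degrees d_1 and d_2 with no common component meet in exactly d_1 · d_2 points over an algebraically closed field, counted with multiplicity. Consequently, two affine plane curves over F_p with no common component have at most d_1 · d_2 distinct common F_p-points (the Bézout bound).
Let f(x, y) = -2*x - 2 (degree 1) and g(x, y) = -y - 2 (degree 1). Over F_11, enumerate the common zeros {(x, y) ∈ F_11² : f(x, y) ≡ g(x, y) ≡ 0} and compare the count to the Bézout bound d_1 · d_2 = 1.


Common zeros: {(10, 9)}; count = 1; Bézout bound = 1.

deg(f) = 1, deg(g) = 1, so Bézout bound = 1.
Scan x ∈ F_11. For each x, list the y ∈ F_11 with f(x, y) ≡ 0 and those with g(x, y) ≡ 0 (mod 11); the common zeros in that column are the intersection.
  x = 0: f ≡ 0 at y ∈ ∅; g ≡ 0 at y ∈ {9}; common: ∅.
  x = 1: f ≡ 0 at y ∈ ∅; g ≡ 0 at y ∈ {9}; common: ∅.
  x = 2: f ≡ 0 at y ∈ ∅; g ≡ 0 at y ∈ {9}; common: ∅.
  x = 3: f ≡ 0 at y ∈ ∅; g ≡ 0 at y ∈ {9}; common: ∅.
  x = 4: f ≡ 0 at y ∈ ∅; g ≡ 0 at y ∈ {9}; common: ∅.
  x = 5: f ≡ 0 at y ∈ ∅; g ≡ 0 at y ∈ {9}; common: ∅.
  x = 6: f ≡ 0 at y ∈ ∅; g ≡ 0 at y ∈ {9}; common: ∅.
  x = 7: f ≡ 0 at y ∈ ∅; g ≡ 0 at y ∈ {9}; common: ∅.
  x = 8: f ≡ 0 at y ∈ ∅; g ≡ 0 at y ∈ {9}; common: ∅.
  x = 9: f ≡ 0 at y ∈ ∅; g ≡ 0 at y ∈ {9}; common: ∅.
  x = 10: f ≡ 0 at y ∈ {0, 1, 2, 3, 4, 5, 6, 7, 8, 9, 10}; g ≡ 0 at y ∈ {9}; common: {9}.
Collecting: common zeros = {(10, 9)}, so the count is 1.
Comparison with the Bézout bound: 1 ≤ 1 = deg(f)·deg(g), as expected for curves with no common component (the bound is attained).


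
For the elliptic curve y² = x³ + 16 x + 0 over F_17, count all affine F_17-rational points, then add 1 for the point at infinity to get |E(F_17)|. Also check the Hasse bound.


Affine points = {(0, 0), (1, 0), (4, 3), (4, 14), (5, 1), (5, 16), (7, 8), (7, 9), (10, 2), (10, 15), (12, 4), (12, 13), (13, 5), (13, 12), (16, 0)}; affine count = 15; |E(F_17)| = 16.

Discriminant check: Δ ∝ 4a³ + 27b² = 4·16³ + 27·0² = 4·4096 + 27·0 ≡ 13 (mod 17). Nonzero ⇒ E is nonsingular.
For each x ∈ F_17, compute rhs = x³ + 16·x + 0 mod 17, then count y ∈ F_17 with y² ≡ rhs.
  x = 0: rhs = 0, matching y values: 0 (1 points).
  x = 1: rhs = 0, matching y values: 0 (1 points).
  x = 2: rhs = 6, matching y values: none (0 points).
  x = 3: rhs = 7, matching y values: none (0 points).
  x = 4: rhs = 9, matching y values: 3, 14 (2 points).
  x = 5: rhs = 1, matching y values: 1, 16 (2 points).
  x = 6: rhs = 6, matching y values: none (0 points).
  x = 7: rhs = 13, matching y values: 8, 9 (2 points).
  x = 8: rhs = 11, matching y values: none (0 points).
  x = 9: rhs = 6, matching y values: none (0 points).
  x = 10: rhs = 4, matching y values: 2, 15 (2 points).
  x = 11: rhs = 11, matching y values: none (0 points).
  x = 12: rhs = 16, matching y values: 4, 13 (2 points).
  x = 13: rhs = 8, matching y values: 5, 12 (2 points).
  x = 14: rhs = 10, matching y values: none (0 points).
  x = 15: rhs = 11, matching y values: none (0 points).
  x = 16: rhs = 0, matching y values: 0 (1 points).
Total affine count: 15.
Full point count |E(F_17)| = 15 + 1 = 16.
Hasse bound: |16 − (17+1)| = |-2| = 2 ≤ 2√17 ≈ 8.2462 ✓.


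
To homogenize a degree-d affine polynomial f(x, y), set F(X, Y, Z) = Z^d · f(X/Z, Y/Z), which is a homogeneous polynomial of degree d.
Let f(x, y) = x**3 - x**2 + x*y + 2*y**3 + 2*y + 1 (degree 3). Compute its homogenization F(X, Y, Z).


F(X, Y, Z) = X**3 - X**2*Z + X*Y*Z + 2*Y**3 + 2*Y*Z**2 + Z**3

deg(f) = 3.
Substitute x = X/Z, y = Y/Z into f, then multiply by Z^3.
  monomial 1·x^3·y^0 ↦ 1·X^3·Y^0·Z^0.
  monomial -1·x^2·y^0 ↦ -1·X^2·Y^0·Z^1.
  monomial 1·x^1·y^1 ↦ 1·X^1·Y^1·Z^1.
  monomial 2·x^0·y^3 ↦ 2·X^0·Y^3·Z^0.
  monomial 2·x^0·y^1 ↦ 2·X^0·Y^1·Z^2.
  monomial 1·x^0·y^0 ↦ 1·X^0·Y^0·Z^3.
Collecting: F(X, Y, Z) = X**3 - X**2*Z + X*Y*Z + 2*Y**3 + 2*Y*Z**2 + Z**3.


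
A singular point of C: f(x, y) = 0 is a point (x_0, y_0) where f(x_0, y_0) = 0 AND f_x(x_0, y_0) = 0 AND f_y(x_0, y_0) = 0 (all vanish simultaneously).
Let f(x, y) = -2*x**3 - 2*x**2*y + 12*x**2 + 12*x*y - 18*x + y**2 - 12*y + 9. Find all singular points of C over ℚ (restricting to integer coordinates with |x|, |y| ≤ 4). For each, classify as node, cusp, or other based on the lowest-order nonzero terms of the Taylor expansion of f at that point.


Singular points: {(3, -3)}; classification: cusp.

Compute partial derivatives:
  f_x = -6*x**2 - 4*x*y + 24*x + 12*y - 18.
  f_y = -2*x**2 + 12*x + 2*y - 12.
Scan x_0 ∈ {−4, ..., 4}. For each x_0, f_y(x_0, y) is a polynomial in y; find its integer roots y ∈ {−4, ..., 4}, then test f_x and f at those candidates.
  x = -4: f_y(-4, y) = 2*y - 92; no integer root y with |y| ≤ 4.
  x = -3: f_y(-3, y) = 2*y - 66; no integer root y with |y| ≤ 4.
  x = -2: f_y(-2, y) = 2*y - 44; no integer root y with |y| ≤ 4.
  x = -1: f_y(-1, y) = 2*y - 26; no integer root y with |y| ≤ 4.
  x = 0: f_y(0, y) = 2*y - 12; no integer root y with |y| ≤ 4.
  x = 1: f_y(1, y) = 2*y - 2; vanishes at y ∈ {1}. (1, 1): f_x = 8 ≠ 0.
  x = 2: f_y(2, y) = 2*y + 4; vanishes at y ∈ {-2}. (2, -2): f_x = -2 ≠ 0.
  x = 3: f_y(3, y) = 2*y + 6; vanishes at y ∈ {-3}. (3, -3): f_x = 0, f = 0 — SINGULAR.
  x = 4: f_y(4, y) = 2*y + 4; vanishes at y ∈ {-2}. (4, -2): f_x = -10 ≠ 0.
Only singular point on the grid: (3, -3).
Classify: substitute x = 3 + u, y = -3 + v and expand: f = -2*u**3 - 2*u**2*v + v**2.
No constant or linear terms (consistent with a singular point). Quadratic part: v**2. Cubic part: -2*u**3 - 2*u**2*v.
The quadratic part v**2 is a perfect square, so there is a single (double) tangent line v = 0, i.e. y = -3. Restricting the cubic part to that line (v = 0) leaves -2*u**3 ≠ 0, so f is not divisible by v and the branch is v² ≈ 2*u**3 to lowest order — this is a cusp.
Classification: cusp.


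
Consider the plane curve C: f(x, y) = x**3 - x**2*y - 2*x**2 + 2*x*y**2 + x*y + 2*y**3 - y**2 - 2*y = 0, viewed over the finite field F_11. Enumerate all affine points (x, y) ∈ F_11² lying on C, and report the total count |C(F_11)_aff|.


Affine F_11-points: {(0, 0), (1, 1), (1, 5), (1, 10), (2, 0), (5, 5), (7, 8), (9, 4), (10, 6)}; count = 9.

For each of the 121 pairs (x, y) ∈ F_11², evaluate f(x, y) mod 11. Record the zeros.
  x = 0: [0↦0, 1↦10, 2↦8, 3↦6, 4↦5, 5↦6, 6↦10, 7↦7, 8↦9, 9↦6, 10↦10]  zeros at y ∈ {0}
  x = 1: [0↦10, 1↦0, 2↦4, 3↦1, 4↦3, 5↦0, 6↦4, 7↦5, 8↦4, 9↦2, 10↦0]  zeros at y ∈ {1, 5, 10}
  x = 2: [0↦0, 1↦1, 2↦9, 3↦3, 4↦6, 5↦8, 6↦10, 7↦2, 8↦7, 9↦4, 10↦5]  zeros at y ∈ {0}
  x = 3: [0↦9, 1↦8, 2↦7, 3↦7, 4↦9, 5↦3, 6↦1, 7↦4, 8↦2, 9↦7, 10↦9]  zeros at y ∈ ∅
  x = 4: [0↦10, 1↦5, 2↦4, 3↦8, 4↦7, 5↦2, 6↦5, 7↦6, 8↦6, 9↦6, 10↦7]  zeros at y ∈ ∅
  x = 5: [0↦9, 1↦9, 2↦6, 3↦1, 4↦6, 5↦0, 6↦6, 7↦3, 8↦3, 9↦7, 10↦5]  zeros at y ∈ {5}
  x = 6: [0↦1, 1↦4, 2↦8, 3↦3, 4↦1, 5↦3, 6↦10, 7↦1, 8↦10, 9↦5, 10↦9]  zeros at y ∈ ∅
  x = 7: [0↦3, 1↦7, 2↦5, 3↦9, 4↦9, 5↦6, 6↦1, 7↦6, 8↦0, 9↦6, 10↦3]  zeros at y ∈ {8}
  x = 8: [0↦10, 1↦2, 2↦3, 3↦3, 4↦3, 5↦4, 6↦7, 7↦2, 8↦1, 9↦5, 10↦4]  zeros at y ∈ ∅
  x = 9: [0↦6, 1↦6, 2↦8, 3↦2, 4↦0, 5↦3, 6↦1, 7↦6, 8↦8, 9↦8, 10↦7]  zeros at y ∈ {4}
  x = 10: [0↦8, 1↦3, 2↦4, 3↦1, 4↦6, 5↦9, 6↦0, 7↦2, 8↦5, 9↦10, 10↦7]  zeros at y ∈ {6}
Collecting zeros: affine points = {(0, 0), (1, 1), (1, 5), (1, 10), (2, 0), (5, 5), (7, 8), (9, 4), (10, 6)}.
Total count |C(F_11)_aff| = 9.


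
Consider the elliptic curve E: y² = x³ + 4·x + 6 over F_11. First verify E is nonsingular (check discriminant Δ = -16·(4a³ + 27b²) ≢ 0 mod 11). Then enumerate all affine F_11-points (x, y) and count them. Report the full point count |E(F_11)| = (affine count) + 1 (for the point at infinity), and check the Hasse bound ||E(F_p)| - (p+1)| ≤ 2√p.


Affine points = {(1, 0), (2, 0), (3, 1), (3, 10), (4, 3), (4, 8), (6, 2), (6, 9), (7, 5), (7, 6), (8, 0), (9, 1), (9, 10), (10, 1), (10, 10)}; affine count = 15; |E(F_11)| = 16.

Discriminant check: Δ ∝ 4a³ + 27b² = 4·4³ + 27·6² = 4·64 + 27·36 ≡ 7 (mod 11). Nonzero ⇒ E is nonsingular.
For each x ∈ F_11, compute rhs = x³ + 4·x + 6 mod 11, then count y ∈ F_11 with y² ≡ rhs.
  x = 0: rhs = 6, matching y values: none (0 points).
  x = 1: rhs = 0, matching y values: 0 (1 points).
  x = 2: rhs = 0, matching y values: 0 (1 points).
  x = 3: rhs = 1, matching y values: 1, 10 (2 points).
  x = 4: rhs = 9, matching y values: 3, 8 (2 points).
  x = 5: rhs = 8, matching y values: none (0 points).
  x = 6: rhs = 4, matching y values: 2, 9 (2 points).
  x = 7: rhs = 3, matching y values: 5, 6 (2 points).
  x = 8: rhs = 0, matching y values: 0 (1 points).
  x = 9: rhs = 1, matching y values: 1, 10 (2 points).
  x = 10: rhs = 1, matching y values: 1, 10 (2 points).
Total affine count: 15.
Full point count |E(F_11)| = 15 + 1 = 16.
Hasse bound: |16 − (11+1)| = |4| = 4 ≤ 2√11 ≈ 6.6332 ✓.


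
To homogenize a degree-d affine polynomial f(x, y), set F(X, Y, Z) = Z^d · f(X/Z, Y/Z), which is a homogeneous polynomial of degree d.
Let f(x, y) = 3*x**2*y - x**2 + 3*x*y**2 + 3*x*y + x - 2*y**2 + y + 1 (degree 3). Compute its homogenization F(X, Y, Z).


F(X, Y, Z) = 3*X**2*Y - X**2*Z + 3*X*Y**2 + 3*X*Y*Z + X*Z**2 - 2*Y**2*Z + Y*Z**2 + Z**3

deg(f) = 3.
Substitute x = X/Z, y = Y/Z into f, then multiply by Z^3.
  monomial 3·x^2·y^1 ↦ 3·X^2·Y^1·Z^0.
  monomial -1·x^2·y^0 ↦ -1·X^2·Y^0·Z^1.
  monomial 3·x^1·y^2 ↦ 3·X^1·Y^2·Z^0.
  monomial 3·x^1·y^1 ↦ 3·X^1·Y^1·Z^1.
  monomial 1·x^1·y^0 ↦ 1·X^1·Y^0·Z^2.
  monomial -2·x^0·y^2 ↦ -2·X^0·Y^2·Z^1.
  monomial 1·x^0·y^1 ↦ 1·X^0·Y^1·Z^2.
  monomial 1·x^0·y^0 ↦ 1·X^0·Y^0·Z^3.
Collecting: F(X, Y, Z) = 3*X**2*Y - X**2*Z + 3*X*Y**2 + 3*X*Y*Z + X*Z**2 - 2*Y**2*Z + Y*Z**2 + Z**3.


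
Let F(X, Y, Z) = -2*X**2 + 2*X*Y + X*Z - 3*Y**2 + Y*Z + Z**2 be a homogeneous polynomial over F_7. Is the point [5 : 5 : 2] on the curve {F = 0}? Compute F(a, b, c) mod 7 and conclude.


F(5,5,2) ≡ 5 (mod 7); P is NOT on the curve.

Evaluate F(5, 5, 2) term-by-term (mod 7).
  -2*X**2 ↦ -2·25·1·1 = -50
  2*X*Y ↦ 2·5·5·1 = 50
  X*Z ↦ 1·5·1·2 = 10
  -3*Y**2 ↦ -3·1·25·1 = -75
  Y*Z ↦ 1·1·5·2 = 10
  Z**2 ↦ 1·1·1·4 = 4
Sum: F(5, 5, 2) = (-50) + (50) + (10) + (-75) + (10) + (4) = -51.
Reducing mod 7: -51 ≡ 5 (mod 7).
Since F(a, b, c) ≡ 5 ≠ 0 (mod 7), P does NOT lie on the curve.


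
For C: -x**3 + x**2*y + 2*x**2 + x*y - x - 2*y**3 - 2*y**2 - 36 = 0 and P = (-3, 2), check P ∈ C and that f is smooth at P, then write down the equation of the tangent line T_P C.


Tangent line at P: -50*x - 26*y - 98 = 0.

Step 1: f(-3, 2) = 0, so P lies on C.
Step 2: partial derivatives
  f_x(x, y) = -3*x**2 + 2*x*y + 4*x + y - 1, f_y(x, y) = x**2 + x - 6*y**2 - 4*y.
  f_x(P) = -50, f_y(P) = -26 (gradient nonzero, so P is smooth).
Step 3: tangent line at P: -50·(x − -3) + -26·(y − 2) = 0.
Expanding: -50*x - 26*y - 98 = 0.


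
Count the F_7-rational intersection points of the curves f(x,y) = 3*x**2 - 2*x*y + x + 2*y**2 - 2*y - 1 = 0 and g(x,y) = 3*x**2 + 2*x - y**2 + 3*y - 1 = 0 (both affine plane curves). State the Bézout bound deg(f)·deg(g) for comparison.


Common zeros: ∅; count = 0; Bézout bound = 4.

deg(f) = 2, deg(g) = 2, so Bézout bound = 4.
Scan x ∈ F_7. For each x, list the y ∈ F_7 with f(x, y) ≡ 0 and those with g(x, y) ≡ 0 (mod 7); the common zeros in that column are the intersection.
  x = 0: f ≡ 0 at y ∈ ∅; g ≡ 0 at y ∈ ∅; common: ∅.
  x = 1: f ≡ 0 at y ∈ ∅; g ≡ 0 at y ∈ {4, 6}; common: ∅.
  x = 2: f ≡ 0 at y ∈ {4, 6}; g ≡ 0 at y ∈ ∅; common: ∅.
  x = 3: f ≡ 0 at y ∈ {2}; g ≡ 0 at y ∈ {4, 6}; common: ∅.
  x = 4: f ≡ 0 at y ∈ {6}; g ≡ 0 at y ∈ ∅; common: ∅.
  x = 5: f ≡ 0 at y ∈ {2, 4}; g ≡ 0 at y ∈ {0, 3}; common: ∅.
  x = 6: f ≡ 0 at y ∈ ∅; g ≡ 0 at y ∈ {0, 3}; common: ∅.
Collecting: common zeros = ∅, so the count is 0.
Comparison with the Bézout bound: 0 ≤ 4 = deg(f)·deg(g), as expected for curves with no common component (the affine F_7-count falls short of the bound because intersections may lie at infinity, over extension fields, or carry multiplicity).


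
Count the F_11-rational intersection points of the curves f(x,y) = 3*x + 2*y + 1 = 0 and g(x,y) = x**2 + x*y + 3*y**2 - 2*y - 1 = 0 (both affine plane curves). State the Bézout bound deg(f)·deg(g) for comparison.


Common zeros: {(10, 1)}; count = 1; Bézout bound = 2.

deg(f) = 1, deg(g) = 2, so Bézout bound = 2.
Scan x ∈ F_11. For each x, list the y ∈ F_11 with f(x, y) ≡ 0 and those with g(x, y) ≡ 0 (mod 11); the common zeros in that column are the intersection.
  x = 0: f ≡ 0 at y ∈ {5}; g ≡ 0 at y ∈ {1, 7}; common: ∅.
  x = 1: f ≡ 0 at y ∈ {9}; g ≡ 0 at y ∈ {0, 4}; common: ∅.
  x = 2: f ≡ 0 at y ∈ {2}; g ≡ 0 at y ∈ ∅; common: ∅.
  x = 3: f ≡ 0 at y ∈ {6}; g ≡ 0 at y ∈ {2, 5}; common: ∅.
  x = 4: f ≡ 0 at y ∈ {10}; g ≡ 0 at y ∈ {7}; common: ∅.
  x = 5: f ≡ 0 at y ∈ {3}; g ≡ 0 at y ∈ ∅; common: ∅.
  x = 6: f ≡ 0 at y ∈ {7}; g ≡ 0 at y ∈ {2, 4}; common: ∅.
  x = 7: f ≡ 0 at y ∈ {0}; g ≡ 0 at y ∈ ∅; common: ∅.
  x = 8: f ≡ 0 at y ∈ {4}; g ≡ 0 at y ∈ ∅; common: ∅.
  x = 9: f ≡ 0 at y ∈ {8}; g ≡ 0 at y ∈ ∅; common: ∅.
  x = 10: f ≡ 0 at y ∈ {1}; g ≡ 0 at y ∈ {0, 1}; common: {1}.
Collecting: common zeros = {(10, 1)}, so the count is 1.
Comparison with the Bézout bound: 1 ≤ 2 = deg(f)·deg(g), as expected for curves with no common component (the affine F_11-count falls short of the bound because intersections may lie at infinity, over extension fields, or carry multiplicity).
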